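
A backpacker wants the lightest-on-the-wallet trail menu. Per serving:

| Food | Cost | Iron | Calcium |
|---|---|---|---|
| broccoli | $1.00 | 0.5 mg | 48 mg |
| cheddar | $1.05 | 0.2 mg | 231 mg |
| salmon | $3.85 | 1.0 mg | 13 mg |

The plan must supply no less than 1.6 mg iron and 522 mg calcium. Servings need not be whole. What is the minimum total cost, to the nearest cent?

$4.33

Two binding constraints pin down two serving amounts, so the optimal mix uses at most two foods. The candidates are each food alone (scaled to the tighter of iron/calcium) and each pair with both constraints tight.
broccoli only: max(1.6/0.5, 522/48) = 10.88 servings → $10.88.
cheddar only: max(1.6/0.2, 522/231) = 8 servings → $8.40.
salmon only: max(1.6/1.0, 522/13) = 40.15 servings → $154.59.
broccoli + cheddar with both tight: 2.504 servings and 1.739 servings → $4.33.
broccoli + salmon: the both-tight solution has a negative serving — not a feasible corner.
cheddar + salmon with both tight: 2.194 servings and 1.161 servings → $6.77.
The minimum over all feasible corners is $4.33.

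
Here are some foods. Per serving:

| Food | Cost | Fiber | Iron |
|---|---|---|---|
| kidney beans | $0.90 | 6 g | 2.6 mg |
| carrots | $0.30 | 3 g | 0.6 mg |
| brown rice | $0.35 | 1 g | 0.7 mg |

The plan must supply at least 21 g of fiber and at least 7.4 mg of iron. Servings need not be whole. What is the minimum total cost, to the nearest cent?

Compare the cost at each extreme point of the feasible region.
kidney beans only: max(21/6, 7.4/2.6) = 3.5 servings → $3.15.
carrots only: max(21/3, 7.4/0.6) = 12.33 servings → $3.70.
brown rice only: max(21/1, 7.4/0.7) = 21 servings → $7.35.
kidney beans + carrots with both tight: 2.286 servings and 2.429 servings → $2.79.
kidney beans + brown rice: intersection lies outside the first quadrant.
carrots + brown rice with both tight: 4.867 servings and 6.4 servings → $3.70.
The minimum over all feasible corners is $2.79.

$2.79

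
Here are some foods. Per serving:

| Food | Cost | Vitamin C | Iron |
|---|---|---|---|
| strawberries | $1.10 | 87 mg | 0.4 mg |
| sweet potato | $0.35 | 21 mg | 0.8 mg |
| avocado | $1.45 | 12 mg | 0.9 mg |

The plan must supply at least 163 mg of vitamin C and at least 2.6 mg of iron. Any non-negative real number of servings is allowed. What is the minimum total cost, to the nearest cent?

$2.28

An LP optimum is at a vertex; with two nutrient constraints at most two foods are used. Check each candidate.
strawberries only: max(163/87, 2.6/0.4) = 6.5 servings → $7.15.
sweet potato only: max(163/21, 2.6/0.8) = 7.762 servings → $2.72.
avocado only: max(163/12, 2.6/0.9) = 13.58 servings → $19.70.
strawberries + sweet potato with both tight: 1.239 servings and 2.631 servings → $2.28.
strawberries + avocado with both tight: 1.571 servings and 2.19 servings → $4.90.
sweet potato + avocado: the both-tight solution has a negative serving — not a feasible corner.
So the least-cost plan costs $2.28.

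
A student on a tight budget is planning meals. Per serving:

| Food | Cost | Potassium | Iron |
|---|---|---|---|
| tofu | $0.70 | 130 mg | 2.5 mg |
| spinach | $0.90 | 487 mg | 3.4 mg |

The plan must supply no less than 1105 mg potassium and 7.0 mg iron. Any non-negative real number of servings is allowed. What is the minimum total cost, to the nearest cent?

For a min-cost LP with two ≥-constraints, a basic feasible solution has at most two positive variables.
tofu only: max(1105/130, 7.0/2.5) = 8.5 servings → $5.95.
spinach only: max(1105/487, 7.0/3.4) = 2.269 servings → $2.04.
tofu + spinach: intersection lies outside the first quadrant.
So the least-cost plan costs $2.04.

$2.04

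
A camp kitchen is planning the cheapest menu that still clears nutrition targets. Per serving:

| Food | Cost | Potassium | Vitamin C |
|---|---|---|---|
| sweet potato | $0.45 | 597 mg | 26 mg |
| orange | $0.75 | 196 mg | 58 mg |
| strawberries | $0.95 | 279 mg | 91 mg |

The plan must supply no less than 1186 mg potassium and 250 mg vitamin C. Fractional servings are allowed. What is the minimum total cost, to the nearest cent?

$2.75

Two binding constraints pin down two serving amounts, so the optimal mix uses at most two foods. The candidates are each food alone (scaled to the tighter of potassium/vitamin C) and each pair with both constraints tight.
sweet potato only: max(1186/597, 250/26) = 9.615 servings → $4.33.
orange only: max(1186/196, 250/58) = 6.051 servings → $4.54.
strawberries only: max(1186/279, 250/91) = 4.251 servings → $4.04.
sweet potato + orange with both tight: 0.6701 servings and 4.01 servings → $3.31.
sweet potato + strawberries with both tight: 0.811 servings and 2.516 servings → $2.75.
orange + strawberries: intersection lies outside the first quadrant.
So the least-cost plan costs $2.75.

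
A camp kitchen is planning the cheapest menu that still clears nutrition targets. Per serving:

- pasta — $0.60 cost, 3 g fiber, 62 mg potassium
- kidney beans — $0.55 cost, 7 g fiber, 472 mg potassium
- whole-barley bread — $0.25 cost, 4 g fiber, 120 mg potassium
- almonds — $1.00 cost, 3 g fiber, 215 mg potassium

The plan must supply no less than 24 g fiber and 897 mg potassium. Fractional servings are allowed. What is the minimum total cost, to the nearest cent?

pasta only: max(24/3, 897/62) = 14.47 servings → $8.68.
kidney beans only: max(24/7, 897/472) = 3.429 servings → $1.89.
whole-barley bread only: max(24/4, 897/120) = 7.475 servings → $1.87.
almonds only: max(24/3, 897/215) = 8 servings → $8.00.
pasta + kidney beans with both tight: 5.142 servings and 1.225 servings → $3.76.
pasta + whole-barley bread with both targets exact would need a negative amount; discard.
pasta + almonds with both tight: 5.379 servings and 2.621 servings → $5.85.
kidney beans + whole-barley bread with both tight: 0.6756 servings and 4.818 servings → $1.58.
kidney beans + almonds: intersection lies outside the first quadrant.
whole-barley bread + almonds with both tight: 4.938 servings and 1.416 servings → $2.65.
The minimum over all feasible corners is $1.58.

$1.58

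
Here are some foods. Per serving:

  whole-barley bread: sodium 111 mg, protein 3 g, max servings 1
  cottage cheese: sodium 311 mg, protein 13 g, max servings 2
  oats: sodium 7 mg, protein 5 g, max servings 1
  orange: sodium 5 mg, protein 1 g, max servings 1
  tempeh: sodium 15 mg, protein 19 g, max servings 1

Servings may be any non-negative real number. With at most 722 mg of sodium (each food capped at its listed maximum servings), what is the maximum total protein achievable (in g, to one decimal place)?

53.0 g

Protein per mg sodium: tempeh 1.267, oats 0.7143, orange 0.2, cottage cheese 0.0418, whole-barley bread 0.02703.
Take 1 serving of tempeh: uses 15 mg sodium, +19.0 g protein (running total 19.0 g).
Take 1 serving of oats: uses 7 mg sodium, +5.0 g protein (running total 24.0 g).
Take 1 serving of orange: uses 5 mg sodium, +1.0 g protein (running total 25.0 g).
Take 2 servings of cottage cheese: uses 622 mg sodium, +26.0 g protein (running total 51.0 g).
Take 0.6577 servings of whole-barley bread: uses 73 mg sodium, +2.0 g protein (running total 53.0 g).
Greedy by best ratio exhausts the sodium allowance optimally: 53.0 g.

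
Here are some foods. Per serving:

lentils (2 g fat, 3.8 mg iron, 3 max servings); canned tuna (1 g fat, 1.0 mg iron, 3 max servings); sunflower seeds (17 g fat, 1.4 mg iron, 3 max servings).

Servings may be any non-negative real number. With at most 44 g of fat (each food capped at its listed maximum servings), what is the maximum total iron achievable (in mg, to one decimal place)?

Iron per g fat: lentils 1.9, canned tuna 1, sunflower seeds 0.08235.
Take 3 servings of lentils: uses 6 g fat, +11.4 mg iron (running total 11.4 mg).
Take 3 servings of canned tuna: uses 3 g fat, +3.0 mg iron (running total 14.4 mg).
Take 2.059 servings of sunflower seeds: uses 35 g fat, +2.9 mg iron (running total 17.3 mg).
Filling greedily by iron-per-g fat is optimal for one linear limit, giving 17.3 mg.

17.3 mg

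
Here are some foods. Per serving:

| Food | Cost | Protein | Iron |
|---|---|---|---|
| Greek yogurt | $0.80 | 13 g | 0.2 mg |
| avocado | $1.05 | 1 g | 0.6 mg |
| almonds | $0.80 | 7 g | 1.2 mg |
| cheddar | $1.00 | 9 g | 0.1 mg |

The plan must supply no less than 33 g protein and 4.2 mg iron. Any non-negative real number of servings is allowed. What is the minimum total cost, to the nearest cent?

$3.28

Check every corner: each single food scaled to meet both minima, and each pair solved so both constraints bind.
Greek yogurt only: max(33/13, 4.2/0.2) = 21 servings → $16.80.
avocado only: max(33/1, 4.2/0.6) = 33 servings → $34.65.
almonds only: max(33/7, 4.2/1.2) = 4.714 servings → $3.77.
cheddar only: max(33/9, 4.2/0.1) = 42 servings → $42.00.
Greek yogurt + avocado with both tight: 2.053 servings and 6.316 servings → $8.27.
Greek yogurt + almonds with both tight: 0.7183 servings and 3.38 servings → $3.28.
Greek yogurt + cheddar with both targets exact would need a negative amount; discard.
avocado + almonds with both targets exact would need a negative amount; discard.
avocado + cheddar with both tight: 6.509 servings and 2.943 servings → $9.78.
almonds + cheddar with both tight: 3.416 servings and 1.01 servings → $3.74.
So the least-cost plan costs $3.28.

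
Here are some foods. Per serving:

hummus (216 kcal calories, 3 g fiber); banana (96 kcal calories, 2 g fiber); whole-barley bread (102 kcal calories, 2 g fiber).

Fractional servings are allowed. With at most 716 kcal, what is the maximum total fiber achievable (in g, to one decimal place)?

Fiber per kcal: banana 0.02083, whole-barley bread 0.01961, hummus 0.01389.
With no serving limits, spend the whole calories allowance on banana: 716 kcal / 96 kcal × 2 g = 14.9 g.

14.9 g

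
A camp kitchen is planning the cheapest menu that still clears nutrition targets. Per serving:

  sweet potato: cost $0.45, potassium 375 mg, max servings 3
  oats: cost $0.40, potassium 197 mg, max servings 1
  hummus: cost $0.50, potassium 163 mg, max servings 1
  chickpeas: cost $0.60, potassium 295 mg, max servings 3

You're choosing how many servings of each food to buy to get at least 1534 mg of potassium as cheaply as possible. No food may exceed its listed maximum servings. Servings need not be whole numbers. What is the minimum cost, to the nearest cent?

$2.18

Cost per mg of potassium: sweet potato $0.0012, oats $0.0020, chickpeas $0.0020, hummus $0.0031.
Take 3 servings of sweet potato: +1125.0 mg potassium for $1.35 (total $1.35, still need 409.0 mg).
Take 1 serving of oats: +197.0 mg potassium for $0.40 (total $1.75, still need 212.0 mg).
Take 0.7186 servings of chickpeas: +212.0 mg potassium for $0.43 (total $2.18, still need 0.0 mg).
Filling from the cheapest source first is optimal under one linear minimum: $2.18.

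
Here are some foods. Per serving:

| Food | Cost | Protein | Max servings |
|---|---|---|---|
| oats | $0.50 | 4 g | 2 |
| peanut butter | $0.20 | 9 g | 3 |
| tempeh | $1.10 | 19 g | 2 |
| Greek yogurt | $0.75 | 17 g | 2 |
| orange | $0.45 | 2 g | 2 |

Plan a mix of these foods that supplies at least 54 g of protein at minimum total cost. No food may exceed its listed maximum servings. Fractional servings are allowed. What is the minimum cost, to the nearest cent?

Cost per g of protein: peanut butter $0.0222, Greek yogurt $0.0441, tempeh $0.0579, oats $0.1250, orange $0.2250.
Take 3 servings of peanut butter: +27.0 g protein for $0.60 (total $0.60, still need 27.0 g).
Take 1.588 servings of Greek yogurt: +27.0 g protein for $1.19 (total $1.79, still need 0.0 g).
Greedy by cheapest-per-g is optimal for a single linear constraint, so the minimum cost is $1.79.

$1.79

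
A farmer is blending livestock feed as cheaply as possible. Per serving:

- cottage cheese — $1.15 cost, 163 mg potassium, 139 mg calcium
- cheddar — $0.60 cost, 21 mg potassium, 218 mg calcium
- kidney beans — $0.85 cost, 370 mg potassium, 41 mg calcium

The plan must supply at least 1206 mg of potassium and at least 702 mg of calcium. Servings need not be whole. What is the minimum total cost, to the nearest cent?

$4.22

With two linear requirements the optimum uses one or two foods; enumerate the corners.
cottage cheese only: max(1206/163, 702/139) = 7.399 servings → $8.51.
cheddar only: max(1206/21, 702/218) = 57.43 servings → $34.46.
kidney beans only: max(1206/370, 702/41) = 17.12 servings → $14.55.
cottage cheese + cheddar: intersection lies outside the first quadrant.
cottage cheese + kidney beans with both tight: 4.7 servings and 1.189 servings → $6.42.
cheddar + kidney beans with both tight: 2.635 servings and 3.11 servings → $4.22.
The minimum over all feasible corners is $4.22.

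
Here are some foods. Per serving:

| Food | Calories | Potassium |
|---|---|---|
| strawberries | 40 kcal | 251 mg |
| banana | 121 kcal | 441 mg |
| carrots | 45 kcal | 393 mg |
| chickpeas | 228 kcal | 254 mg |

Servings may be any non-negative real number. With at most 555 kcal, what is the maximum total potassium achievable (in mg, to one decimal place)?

4847.0 mg

Potassium per kcal: carrots 8.733, strawberries 6.275, banana 3.645, chickpeas 1.114.
With no serving limits, spend the whole calories allowance on carrots: 555 kcal / 45 kcal × 393 mg = 4847.0 mg.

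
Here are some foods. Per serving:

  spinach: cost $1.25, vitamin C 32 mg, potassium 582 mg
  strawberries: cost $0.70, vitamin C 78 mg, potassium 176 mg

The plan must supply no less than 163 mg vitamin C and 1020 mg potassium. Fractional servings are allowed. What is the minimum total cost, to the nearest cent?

$2.69

spinach only: max(163/32, 1020/582) = 5.094 servings → $6.37.
strawberries only: max(163/78, 1020/176) = 5.795 servings → $4.06.
spinach + strawberries with both tight: 1.279 servings and 1.565 servings → $2.69.
The minimum over all feasible corners is $2.69.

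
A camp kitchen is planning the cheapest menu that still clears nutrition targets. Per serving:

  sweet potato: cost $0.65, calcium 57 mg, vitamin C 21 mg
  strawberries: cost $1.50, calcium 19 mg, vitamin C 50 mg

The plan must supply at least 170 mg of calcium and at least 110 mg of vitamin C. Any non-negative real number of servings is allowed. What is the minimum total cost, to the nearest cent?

$3.35

The cheapest plan sits at a corner of the feasible region — with two constraints it uses at most two foods.
sweet potato only: max(170/57, 110/21) = 5.238 servings → $3.40.
strawberries only: max(170/19, 110/50) = 8.947 servings → $13.42.
sweet potato + strawberries with both tight: 2.615 servings and 1.102 servings → $3.35.
The minimum over all feasible corners is $3.35.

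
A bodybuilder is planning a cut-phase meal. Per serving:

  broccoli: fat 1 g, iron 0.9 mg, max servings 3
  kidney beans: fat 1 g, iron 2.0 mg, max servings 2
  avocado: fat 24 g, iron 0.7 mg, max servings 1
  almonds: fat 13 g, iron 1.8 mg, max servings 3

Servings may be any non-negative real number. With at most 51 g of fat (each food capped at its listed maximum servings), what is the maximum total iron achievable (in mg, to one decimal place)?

12.3 mg

Iron per g fat: kidney beans 2, broccoli 0.9, almonds 0.1385, avocado 0.02917.
Take 2 servings of kidney beans: uses 2 g fat, +4.0 mg iron (running total 4.0 mg).
Take 3 servings of broccoli: uses 3 g fat, +2.7 mg iron (running total 6.7 mg).
Take 3 servings of almonds: uses 39 g fat, +5.4 mg iron (running total 12.1 mg).
Take 0.2917 servings of avocado: uses 7 g fat, +0.2 mg iron (running total 12.3 mg).
Filling greedily by iron-per-g fat is optimal for one linear limit, giving 12.3 mg.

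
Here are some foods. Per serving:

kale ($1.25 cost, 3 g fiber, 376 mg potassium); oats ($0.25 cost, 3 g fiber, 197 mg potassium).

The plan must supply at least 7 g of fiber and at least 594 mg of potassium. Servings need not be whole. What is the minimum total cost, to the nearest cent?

$0.75

Check every corner: each single food scaled to meet both minima, and each pair solved so both constraints bind.
kale only: max(7/3, 594/376) = 2.333 servings → $2.92.
oats only: max(7/3, 594/197) = 3.015 servings → $0.75.
kale + oats with both tight: 0.7505 servings and 1.583 servings → $1.33.
The minimum over all feasible corners is $0.75.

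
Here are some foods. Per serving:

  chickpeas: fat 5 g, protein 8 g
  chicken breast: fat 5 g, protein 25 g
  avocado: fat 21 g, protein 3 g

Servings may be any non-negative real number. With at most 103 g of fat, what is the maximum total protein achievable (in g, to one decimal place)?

Protein per g fat: chicken breast 5, chickpeas 1.6, avocado 0.1429.
With no serving limits, spend the whole fat allowance on chicken breast: 103 g / 5 g × 25 g = 515.0 g.

515.0 g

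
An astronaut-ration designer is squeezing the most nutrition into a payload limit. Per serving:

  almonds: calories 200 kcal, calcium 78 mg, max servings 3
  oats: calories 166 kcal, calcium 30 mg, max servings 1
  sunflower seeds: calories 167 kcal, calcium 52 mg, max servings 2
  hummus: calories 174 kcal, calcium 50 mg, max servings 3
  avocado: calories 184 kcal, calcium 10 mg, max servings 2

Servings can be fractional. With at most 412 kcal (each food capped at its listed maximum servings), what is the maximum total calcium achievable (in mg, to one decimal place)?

160.7 mg

Calcium per kcal: almonds 0.39, sunflower seeds 0.3114, hummus 0.2874, oats 0.1807, avocado 0.05435.
Take 2.06 servings of almonds: uses 412 kcal, +160.7 mg calcium (running total 160.7 mg).
Filling greedily by calcium-per-kcal is optimal for one linear limit, giving 160.7 mg.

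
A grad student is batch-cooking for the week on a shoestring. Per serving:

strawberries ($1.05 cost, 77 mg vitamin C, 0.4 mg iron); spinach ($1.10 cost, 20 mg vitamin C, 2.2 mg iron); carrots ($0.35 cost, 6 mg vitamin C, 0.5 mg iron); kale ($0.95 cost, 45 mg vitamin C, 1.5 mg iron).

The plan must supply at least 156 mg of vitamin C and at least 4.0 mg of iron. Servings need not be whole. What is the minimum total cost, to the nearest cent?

An LP optimum is at a vertex; with two nutrient constraints at most two foods are used. Check each candidate.
strawberries only: max(156/77, 4.0/0.4) = 10 servings → $10.50.
spinach only: max(156/20, 4.0/2.2) = 7.8 servings → $8.58.
carrots only: max(156/6, 4.0/0.5) = 26 servings → $9.10.
kale only: max(156/45, 4.0/1.5) = 3.467 servings → $3.29.
strawberries + spinach with both tight: 1.631 servings and 1.522 servings → $3.39.
strawberries + carrots with both tight: 1.496 servings and 6.803 servings → $3.95.
strawberries + kale with both tight: 0.5538 servings and 2.519 servings → $2.97.
spinach + carrots: intersection lies outside the first quadrant.
spinach + kale: the both-tight solution has a negative serving — not a feasible corner.
carrots + kale: the both-tight solution has a negative serving — not a feasible corner.
Cheapest feasible corner: $2.97.

$2.97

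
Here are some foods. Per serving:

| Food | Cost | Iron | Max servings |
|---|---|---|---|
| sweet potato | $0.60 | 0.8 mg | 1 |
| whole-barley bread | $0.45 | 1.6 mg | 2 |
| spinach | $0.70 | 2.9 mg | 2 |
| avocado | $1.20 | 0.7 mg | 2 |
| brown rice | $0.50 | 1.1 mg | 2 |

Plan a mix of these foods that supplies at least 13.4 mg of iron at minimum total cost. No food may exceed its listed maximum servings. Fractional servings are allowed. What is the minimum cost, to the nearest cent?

$6.30

Cost per mg of iron: spinach $0.2414, whole-barley bread $0.2812, brown rice $0.4545, sweet potato $0.7500, avocado $1.7143.
Take 2 servings of spinach: +5.8 mg iron for $1.40 (total $1.40, still need 7.6 mg).
Take 2 servings of whole-barley bread: +3.2 mg iron for $0.90 (total $2.30, still need 4.4 mg).
Take 2 servings of brown rice: +2.2 mg iron for $1.00 (total $3.30, still need 2.2 mg).
Take 1 serving of sweet potato: +0.8 mg iron for $0.60 (total $3.90, still need 1.4 mg).
Take 2 servings of avocado: +1.4 mg iron for $2.40 (total $6.30, still need 0.0 mg).
Greedy by cheapest-per-mg is optimal for a single linear constraint, so the minimum cost is $6.30.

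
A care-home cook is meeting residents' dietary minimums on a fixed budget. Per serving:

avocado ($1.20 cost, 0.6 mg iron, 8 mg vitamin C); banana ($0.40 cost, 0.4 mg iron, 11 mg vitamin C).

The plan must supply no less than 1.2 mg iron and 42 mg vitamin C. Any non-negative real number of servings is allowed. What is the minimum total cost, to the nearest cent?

$1.53

avocado only: max(1.2/0.6, 42/8) = 5.25 servings → $6.30.
banana only: max(1.2/0.4, 42/11) = 3.818 servings → $1.53.
avocado + banana: intersection lies outside the first quadrant.
Cheapest feasible corner: $1.53.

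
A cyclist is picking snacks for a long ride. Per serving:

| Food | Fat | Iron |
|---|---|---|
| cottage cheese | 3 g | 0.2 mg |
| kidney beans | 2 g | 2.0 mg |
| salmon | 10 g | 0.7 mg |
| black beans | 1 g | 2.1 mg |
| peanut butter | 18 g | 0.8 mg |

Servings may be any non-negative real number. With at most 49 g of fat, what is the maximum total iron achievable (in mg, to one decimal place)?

Iron per g fat: black beans 2.1, kidney beans 1, salmon 0.07, cottage cheese 0.06667, peanut butter 0.04444.
With no serving limits, spend the whole fat allowance on black beans: 49 g / 1 g × 2.1 mg = 102.9 mg.

102.9 mg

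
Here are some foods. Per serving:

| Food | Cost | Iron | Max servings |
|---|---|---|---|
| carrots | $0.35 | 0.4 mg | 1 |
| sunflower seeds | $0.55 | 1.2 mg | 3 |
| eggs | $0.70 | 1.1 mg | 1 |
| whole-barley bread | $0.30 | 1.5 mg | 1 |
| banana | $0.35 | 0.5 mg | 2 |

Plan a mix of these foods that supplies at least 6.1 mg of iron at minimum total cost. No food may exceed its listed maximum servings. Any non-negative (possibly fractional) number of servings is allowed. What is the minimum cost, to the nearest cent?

$2.59

Cost per mg of iron: whole-barley bread $0.2000, sunflower seeds $0.4583, eggs $0.6364, banana $0.7000, carrots $0.8750.
Take 1 serving of whole-barley bread: +1.5 mg iron for $0.30 (total $0.30, still need 4.6 mg).
Take 3 servings of sunflower seeds: +3.6 mg iron for $1.65 (total $1.95, still need 1.0 mg).
Take 0.9091 servings of eggs: +1.0 mg iron for $0.64 (total $2.59, still need 0.0 mg).
Greedy by cheapest-per-mg is optimal for a single linear constraint, so the minimum cost is $2.59.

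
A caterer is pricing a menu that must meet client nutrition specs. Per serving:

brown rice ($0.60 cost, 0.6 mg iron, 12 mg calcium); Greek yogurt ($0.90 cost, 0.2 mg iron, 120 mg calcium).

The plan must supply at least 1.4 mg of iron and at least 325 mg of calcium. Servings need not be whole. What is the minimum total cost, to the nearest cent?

$3.19

At the optimum either one food covers both requirements or two foods hit both targets exactly; no other combination can be cheaper.
brown rice only: max(1.4/0.6, 325/12) = 27.08 servings → $16.25.
Greek yogurt only: max(1.4/0.2, 325/120) = 7 servings → $6.30.
brown rice + Greek yogurt with both tight: 1.48 servings and 2.56 servings → $3.19.
So the least-cost plan costs $3.19.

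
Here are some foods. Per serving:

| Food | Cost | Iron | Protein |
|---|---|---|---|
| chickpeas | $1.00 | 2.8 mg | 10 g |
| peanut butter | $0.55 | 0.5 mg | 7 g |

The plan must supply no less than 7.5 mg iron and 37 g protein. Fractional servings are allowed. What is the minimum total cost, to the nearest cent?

$3.41

A basic optimal solution has at most two foods positive. Try each food alone and each pair with both targets met exactly.
chickpeas only: max(7.5/2.8, 37/10) = 3.7 servings → $3.70.
peanut butter only: max(7.5/0.5, 37/7) = 15 servings → $8.25.
chickpeas + peanut butter with both tight: 2.329 servings and 1.959 servings → $3.41.
So the least-cost plan costs $3.41.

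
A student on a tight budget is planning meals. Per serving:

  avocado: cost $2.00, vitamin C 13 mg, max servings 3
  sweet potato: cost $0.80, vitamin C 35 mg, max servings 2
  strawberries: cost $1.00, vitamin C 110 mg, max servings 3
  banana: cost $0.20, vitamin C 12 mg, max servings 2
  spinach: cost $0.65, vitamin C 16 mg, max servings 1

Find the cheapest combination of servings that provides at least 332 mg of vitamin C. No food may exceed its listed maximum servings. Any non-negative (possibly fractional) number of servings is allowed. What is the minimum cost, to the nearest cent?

Cost per mg of vitamin C: strawberries $0.0091, banana $0.0167, sweet potato $0.0229, spinach $0.0406, avocado $0.1538.
Take 3 servings of strawberries: +330.0 mg vitamin C for $3.00 (total $3.00, still need 2.0 mg).
Take 0.1667 servings of banana: +2.0 mg vitamin C for $0.03 (total $3.03, still need 0.0 mg).
Greedy by cheapest-per-mg is optimal for a single linear constraint, so the minimum cost is $3.03.

$3.03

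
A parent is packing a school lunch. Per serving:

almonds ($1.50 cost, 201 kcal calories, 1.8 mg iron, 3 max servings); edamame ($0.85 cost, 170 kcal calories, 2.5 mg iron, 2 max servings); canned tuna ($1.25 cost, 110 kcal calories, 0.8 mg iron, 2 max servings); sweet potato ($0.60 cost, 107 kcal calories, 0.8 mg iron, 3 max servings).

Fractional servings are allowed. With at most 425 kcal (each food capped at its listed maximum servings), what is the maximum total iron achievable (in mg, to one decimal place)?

Iron per kcal: edamame 0.01471, almonds 0.008955, sweet potato 0.007477, canned tuna 0.007273.
Take 2 servings of edamame: uses 340 kcal, +5.0 mg iron (running total 5.0 mg).
Take 0.4229 servings of almonds: uses 85 kcal, +0.8 mg iron (running total 5.8 mg).
Filling greedily by iron-per-kcal is optimal for one linear limit, giving 5.8 mg.

5.8 mg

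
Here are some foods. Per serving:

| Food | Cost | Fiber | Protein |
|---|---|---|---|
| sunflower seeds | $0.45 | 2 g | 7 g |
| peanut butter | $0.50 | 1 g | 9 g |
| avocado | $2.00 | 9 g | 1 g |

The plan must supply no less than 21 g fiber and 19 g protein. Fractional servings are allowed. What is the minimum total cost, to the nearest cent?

A basic optimal solution has at most two foods positive. Try each food alone and each pair with both targets met exactly.
sunflower seeds only: max(21/2, 19/7) = 10.5 servings → $4.72.
peanut butter only: max(21/1, 19/9) = 21 servings → $10.50.
avocado only: max(21/9, 19/1) = 19 servings → $38.00.
sunflower seeds + peanut butter: intersection lies outside the first quadrant.
sunflower seeds + avocado with both tight: 2.459 servings and 1.787 servings → $4.68.
peanut butter + avocado with both tight: 1.875 servings and 2.125 servings → $5.19.
So the least-cost plan costs $4.68.

$4.68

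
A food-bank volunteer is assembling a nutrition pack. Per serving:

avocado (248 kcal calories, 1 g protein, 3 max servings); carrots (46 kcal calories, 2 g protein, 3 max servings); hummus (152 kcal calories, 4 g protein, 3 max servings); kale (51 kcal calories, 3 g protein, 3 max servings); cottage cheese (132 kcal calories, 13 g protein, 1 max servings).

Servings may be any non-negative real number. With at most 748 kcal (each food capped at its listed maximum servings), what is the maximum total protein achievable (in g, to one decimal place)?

36.6 g

Protein per kcal: cottage cheese 0.09848, kale 0.05882, carrots 0.04348, hummus 0.02632, avocado 0.004032.
Take 1 serving of cottage cheese: uses 132 kcal, +13.0 g protein (running total 13.0 g).
Take 3 servings of kale: uses 153 kcal, +9.0 g protein (running total 22.0 g).
Take 3 servings of carrots: uses 138 kcal, +6.0 g protein (running total 28.0 g).
Take 2.138 servings of hummus: uses 325 kcal, +8.6 g protein (running total 36.6 g).
Filling greedily by protein-per-kcal is optimal for one linear limit, giving 36.6 g.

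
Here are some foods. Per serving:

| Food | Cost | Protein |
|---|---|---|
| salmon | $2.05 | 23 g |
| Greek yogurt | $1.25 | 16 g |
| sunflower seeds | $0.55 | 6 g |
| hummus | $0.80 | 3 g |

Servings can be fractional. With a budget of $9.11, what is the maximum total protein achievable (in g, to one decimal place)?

116.6 g

Protein per dollar: Greek yogurt 12.8, salmon 11.22, sunflower seeds 10.91, hummus 3.75.
With no serving limits, spend the whole cost allowance on Greek yogurt: $9.11 / $1.25 × 16 g = 116.6 g.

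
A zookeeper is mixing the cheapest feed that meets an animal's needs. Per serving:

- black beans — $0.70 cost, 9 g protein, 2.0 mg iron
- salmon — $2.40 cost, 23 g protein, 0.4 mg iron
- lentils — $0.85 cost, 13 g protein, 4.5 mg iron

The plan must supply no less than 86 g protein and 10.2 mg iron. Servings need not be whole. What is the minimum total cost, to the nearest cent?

black beans only: max(86/9, 10.2/2.0) = 9.556 servings → $6.69.
salmon only: max(86/23, 10.2/0.4) = 25.5 servings → $61.20.
lentils only: max(86/13, 10.2/4.5) = 6.615 servings → $5.62.
black beans + salmon with both tight: 4.722 servings and 1.892 servings → $7.84.
black beans + lentils: the both-tight solution has a negative serving — not a feasible corner.
salmon + lentils with both tight: 2.588 servings and 2.037 servings → $7.94.
So the least-cost plan costs $5.62.

$5.62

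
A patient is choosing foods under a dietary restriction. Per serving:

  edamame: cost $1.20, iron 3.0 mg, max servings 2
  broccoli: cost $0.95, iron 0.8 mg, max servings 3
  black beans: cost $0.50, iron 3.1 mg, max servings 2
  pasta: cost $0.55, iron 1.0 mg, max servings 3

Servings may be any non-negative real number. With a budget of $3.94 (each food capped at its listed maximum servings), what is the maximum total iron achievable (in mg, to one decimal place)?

Iron per dollar: black beans 6.2, edamame 2.5, pasta 1.818, broccoli 0.8421.
Take 2 servings of black beans: spends $1.00, +6.2 mg iron (running total 6.2 mg).
Take 2 servings of edamame: spends $2.40, +6.0 mg iron (running total 12.2 mg).
Take 0.9818 servings of pasta: spends $0.54, +1.0 mg iron (running total 13.2 mg).
Filling greedily by iron-per-dollar is optimal for one linear limit, giving 13.2 mg.

13.2 mg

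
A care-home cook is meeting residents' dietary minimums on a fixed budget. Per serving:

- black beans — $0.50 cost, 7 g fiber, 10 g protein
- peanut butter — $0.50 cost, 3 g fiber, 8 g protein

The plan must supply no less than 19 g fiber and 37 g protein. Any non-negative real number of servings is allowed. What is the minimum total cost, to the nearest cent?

$1.85

This is a tiny linear program; its minimum lies at a vertex of the feasible set. List the vertices and price them.
black beans only: max(19/7, 37/10) = 3.7 servings → $1.85.
peanut butter only: max(19/3, 37/8) = 6.333 servings → $3.17.
black beans + peanut butter with both tight: 1.577 servings and 2.654 servings → $2.12.
Cheapest feasible corner: $1.85.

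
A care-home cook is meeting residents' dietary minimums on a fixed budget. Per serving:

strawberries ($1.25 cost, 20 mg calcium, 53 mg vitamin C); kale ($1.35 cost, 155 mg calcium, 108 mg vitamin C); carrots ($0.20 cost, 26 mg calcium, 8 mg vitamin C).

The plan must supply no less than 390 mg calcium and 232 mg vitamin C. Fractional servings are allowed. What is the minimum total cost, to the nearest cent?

$3.29

An LP optimum is at a vertex; with two nutrient constraints at most two foods are used. Check each candidate.
strawberries only: max(390/20, 232/53) = 19.5 servings → $24.38.
kale only: max(390/155, 232/108) = 2.516 servings → $3.40.
carrots only: max(390/26, 232/8) = 29 servings → $5.80.
strawberries + kale: intersection lies outside the first quadrant.
strawberries + carrots with both tight: 2.391 servings and 13.16 servings → $5.62.
kale + carrots with both tight: 1.857 servings and 3.929 servings → $3.29.
The minimum over all feasible corners is $3.29.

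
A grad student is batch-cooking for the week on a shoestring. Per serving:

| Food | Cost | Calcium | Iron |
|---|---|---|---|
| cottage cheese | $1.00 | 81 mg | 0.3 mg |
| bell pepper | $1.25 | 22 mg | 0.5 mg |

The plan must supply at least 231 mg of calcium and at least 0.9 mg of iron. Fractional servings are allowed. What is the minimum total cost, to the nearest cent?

Minimising a linear cost over {calcium ≥ 231, iron ≥ 0.9, servings ≥ 0} — the optimum is at a vertex, using one or two foods.
cottage cheese only: max(231/81, 0.9/0.3) = 3 servings → $3.00.
bell pepper only: max(231/22, 0.9/0.5) = 10.5 servings → $13.12.
cottage cheese + bell pepper with both tight: 2.823 servings and 0.1062 servings → $2.96.
The minimum over all feasible corners is $2.96.

$2.96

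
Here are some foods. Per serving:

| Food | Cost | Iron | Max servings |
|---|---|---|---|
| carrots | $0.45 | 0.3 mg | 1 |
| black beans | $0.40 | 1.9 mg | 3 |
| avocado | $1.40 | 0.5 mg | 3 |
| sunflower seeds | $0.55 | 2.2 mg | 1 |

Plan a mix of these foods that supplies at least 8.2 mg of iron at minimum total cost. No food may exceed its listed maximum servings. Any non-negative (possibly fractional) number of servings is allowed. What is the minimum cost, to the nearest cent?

$2.20

Cost per mg of iron: black beans $0.2105, sunflower seeds $0.2500, carrots $1.5000, avocado $2.8000.
Take 3 servings of black beans: +5.7 mg iron for $1.20 (total $1.20, still need 2.5 mg).
Take 1 serving of sunflower seeds: +2.2 mg iron for $0.55 (total $1.75, still need 0.3 mg).
Take 1 serving of carrots: +0.3 mg iron for $0.45 (total $2.20, still need 0.0 mg).
Greedy by cheapest-per-mg is optimal for a single linear constraint, so the minimum cost is $2.20.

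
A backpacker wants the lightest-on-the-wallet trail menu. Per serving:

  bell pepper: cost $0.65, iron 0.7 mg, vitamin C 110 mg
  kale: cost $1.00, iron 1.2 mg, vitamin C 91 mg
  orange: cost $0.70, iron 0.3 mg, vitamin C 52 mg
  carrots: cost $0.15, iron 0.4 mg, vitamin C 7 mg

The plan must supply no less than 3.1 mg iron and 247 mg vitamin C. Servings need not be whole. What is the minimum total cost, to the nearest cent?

At the optimum either one food covers both requirements or two foods hit both targets exactly; no other combination can be cheaper.
bell pepper only: max(3.1/0.7, 247/110) = 4.429 servings → $2.88.
kale only: max(3.1/1.2, 247/91) = 2.714 servings → $2.71.
orange only: max(3.1/0.3, 247/52) = 10.33 servings → $7.23.
carrots only: max(3.1/0.4, 247/7) = 35.29 servings → $5.29.
bell pepper + kale with both tight: 0.2094 servings and 2.461 servings → $2.60.
bell pepper + orange: intersection lies outside the first quadrant.
bell pepper + carrots with both tight: 1.972 servings and 4.299 servings → $1.93.
kale + orange with both tight: 2.481 servings and 0.4074 servings → $2.77.
kale + carrots with both targets exact would need a negative amount; discard.
orange + carrots with both tight: 4.123 servings and 4.658 servings → $3.58.
So the least-cost plan costs $1.93.

$1.93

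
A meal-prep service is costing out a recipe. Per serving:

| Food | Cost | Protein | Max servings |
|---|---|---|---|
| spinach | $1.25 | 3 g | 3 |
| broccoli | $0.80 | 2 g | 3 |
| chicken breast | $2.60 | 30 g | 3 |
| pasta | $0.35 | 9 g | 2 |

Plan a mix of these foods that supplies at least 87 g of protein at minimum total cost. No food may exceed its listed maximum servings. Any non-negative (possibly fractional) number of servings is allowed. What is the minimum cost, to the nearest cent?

Cost per g of protein: pasta $0.0389, chicken breast $0.0867, broccoli $0.4000, spinach $0.4167.
Take 2 servings of pasta: +18.0 g protein for $0.70 (total $0.70, still need 69.0 g).
Take 2.3 servings of chicken breast: +69.0 g protein for $5.98 (total $6.68, still need 0.0 g).
Filling from the cheapest source first is optimal under one linear minimum: $6.68.

$6.68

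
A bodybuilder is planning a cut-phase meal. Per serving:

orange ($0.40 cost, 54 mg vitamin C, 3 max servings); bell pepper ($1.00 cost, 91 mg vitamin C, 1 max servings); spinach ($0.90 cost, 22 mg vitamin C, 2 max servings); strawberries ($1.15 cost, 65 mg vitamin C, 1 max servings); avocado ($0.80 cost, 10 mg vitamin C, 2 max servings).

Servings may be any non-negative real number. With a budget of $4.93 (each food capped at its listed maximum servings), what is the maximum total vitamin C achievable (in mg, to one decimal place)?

356.6 mg

Vitamin C per dollar: orange 135, bell pepper 91, strawberries 56.52, spinach 24.44, avocado 12.5.
Take 3 servings of orange: spends $1.20, +162.0 mg vitamin C (running total 162.0 mg).
Take 1 serving of bell pepper: spends $1.00, +91.0 mg vitamin C (running total 253.0 mg).
Take 1 serving of strawberries: spends $1.15, +65.0 mg vitamin C (running total 318.0 mg).
Take 1.756 servings of spinach: spends $1.58, +38.6 mg vitamin C (running total 356.6 mg).
Greedy by best ratio exhausts the cost allowance optimally: 356.6 mg.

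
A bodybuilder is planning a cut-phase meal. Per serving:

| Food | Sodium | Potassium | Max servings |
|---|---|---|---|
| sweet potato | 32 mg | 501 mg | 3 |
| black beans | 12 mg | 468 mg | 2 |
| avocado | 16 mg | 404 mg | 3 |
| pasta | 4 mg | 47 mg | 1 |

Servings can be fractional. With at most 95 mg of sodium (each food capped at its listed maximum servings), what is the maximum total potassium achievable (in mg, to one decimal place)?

Potassium per mg sodium: black beans 39, avocado 25.25, sweet potato 15.66, pasta 11.75.
Take 2 servings of black beans: uses 24 mg sodium, +936.0 mg potassium (running total 936.0 mg).
Take 3 servings of avocado: uses 48 mg sodium, +1212.0 mg potassium (running total 2148.0 mg).
Take 0.7188 servings of sweet potato: uses 23 mg sodium, +360.1 mg potassium (running total 2508.1 mg).
Greedy by best ratio exhausts the sodium allowance optimally: 2508.1 mg.

2508.1 mg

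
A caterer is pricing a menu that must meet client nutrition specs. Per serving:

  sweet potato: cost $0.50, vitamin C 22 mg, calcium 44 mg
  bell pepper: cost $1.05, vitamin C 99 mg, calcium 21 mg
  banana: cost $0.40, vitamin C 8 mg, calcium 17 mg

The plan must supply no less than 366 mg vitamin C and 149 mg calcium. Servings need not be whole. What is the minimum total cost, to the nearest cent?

$4.37

Two binding constraints pin down two serving amounts, so the optimal mix uses at most two foods. The candidates are each food alone (scaled to the tighter of vitamin C/calcium) and each pair with both constraints tight.
sweet potato only: max(366/22, 149/44) = 16.64 servings → $8.32.
bell pepper only: max(366/99, 149/21) = 7.095 servings → $7.45.
banana only: max(366/8, 149/17) = 45.75 servings → $18.30.
sweet potato + bell pepper with both tight: 1.814 servings and 3.294 servings → $4.37.
sweet potato + banana: the both-tight solution has a negative serving — not a feasible corner.
bell pepper + banana with both tight: 3.32 servings and 4.663 servings → $5.35.
Cheapest feasible corner: $4.37.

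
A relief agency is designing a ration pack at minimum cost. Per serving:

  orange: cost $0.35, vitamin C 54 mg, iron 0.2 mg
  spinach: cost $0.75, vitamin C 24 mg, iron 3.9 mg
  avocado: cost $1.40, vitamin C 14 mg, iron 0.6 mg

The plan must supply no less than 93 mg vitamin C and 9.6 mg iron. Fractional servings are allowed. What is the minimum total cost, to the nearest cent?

$2.05

orange only: max(93/54, 9.6/0.2) = 48 servings → $16.80.
spinach only: max(93/24, 9.6/3.9) = 3.875 servings → $2.91.
avocado only: max(93/14, 9.6/0.6) = 16 servings → $22.40.
orange + spinach with both tight: 0.6429 servings and 2.429 servings → $2.05.
orange + avocado: intersection lies outside the first quadrant.
spinach + avocado with both tight: 1.955 servings and 3.291 servings → $6.07.
So the least-cost plan costs $2.05.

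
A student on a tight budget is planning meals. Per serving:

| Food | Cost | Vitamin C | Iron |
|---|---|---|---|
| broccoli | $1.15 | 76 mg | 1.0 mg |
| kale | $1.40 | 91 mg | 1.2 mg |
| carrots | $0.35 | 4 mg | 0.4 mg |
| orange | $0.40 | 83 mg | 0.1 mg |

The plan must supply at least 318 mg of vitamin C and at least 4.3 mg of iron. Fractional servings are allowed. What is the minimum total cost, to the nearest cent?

For a min-cost LP with two ≥-constraints, a basic feasible solution has at most two positive variables.
broccoli only: max(318/76, 4.3/1.0) = 4.3 servings → $4.95.
kale only: max(318/91, 4.3/1.2) = 3.583 servings → $5.02.
carrots only: max(318/4, 4.3/0.4) = 79.5 servings → $27.82.
orange only: max(318/83, 4.3/0.1) = 43 servings → $17.20.
broccoli + kale with both targets exact would need a negative amount; discard.
broccoli + carrots with both tight: 4.167 servings and 0.3333 servings → $4.91.
broccoli + orange: intersection lies outside the first quadrant.
kale + carrots with both tight: 3.481 servings and 0.307 servings → $4.98.
kale + orange: intersection lies outside the first quadrant.
carrots + orange with both tight: 9.912 servings and 3.354 servings → $4.81.
The minimum over all feasible corners is $4.81.

$4.81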